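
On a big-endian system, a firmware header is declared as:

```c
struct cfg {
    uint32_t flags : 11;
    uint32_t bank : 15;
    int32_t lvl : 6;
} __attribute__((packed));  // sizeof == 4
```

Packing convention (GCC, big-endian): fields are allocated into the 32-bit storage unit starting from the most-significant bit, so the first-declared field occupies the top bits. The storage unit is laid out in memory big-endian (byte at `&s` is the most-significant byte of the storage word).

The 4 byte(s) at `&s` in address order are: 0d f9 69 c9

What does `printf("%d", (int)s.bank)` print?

26023

[0]=0x0d [1]=0xf9 [2]=0x69 [3]=0xc9 (big-endian) → word 0x0df969c9
flags:11 @ bit 21 → (0x0df969c9>>21)&0x7ff = 0x6f
bank:15 @ bit 6 → (0x0df969c9>>6)&0x7fff = 0x65a7  ←
lvl:6 @ bit 0 → (0x0df969c9>>0)&0x3f = 0x9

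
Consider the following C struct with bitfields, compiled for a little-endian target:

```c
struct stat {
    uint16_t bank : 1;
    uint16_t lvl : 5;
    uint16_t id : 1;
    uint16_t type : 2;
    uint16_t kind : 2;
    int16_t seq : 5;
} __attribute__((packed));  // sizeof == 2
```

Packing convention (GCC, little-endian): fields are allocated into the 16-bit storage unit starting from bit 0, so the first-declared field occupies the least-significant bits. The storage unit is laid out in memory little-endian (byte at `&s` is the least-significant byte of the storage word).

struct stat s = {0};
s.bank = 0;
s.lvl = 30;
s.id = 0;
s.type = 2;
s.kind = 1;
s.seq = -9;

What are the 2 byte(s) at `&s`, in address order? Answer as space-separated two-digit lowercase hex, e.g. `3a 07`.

3c bb

[0+:1] bank=0 & 0x1 = 0x0; word=0x0000
[1+:5] lvl=30 & 0x1f = 0x1e; word=0x003c
[6+:1] id=0 & 0x1 = 0x0; word=0x003c
[7+:2] type=2 & 0x3 = 0x2; word=0x013c
[9+:2] kind=1 & 0x3 = 0x1; word=0x033c
[11+:5] seq=-9 & 0x1f = 0x17; word=0xbb3c
word = 0xbb3c → little-endian bytes:
  [0]=0x3c  [1]=0xbb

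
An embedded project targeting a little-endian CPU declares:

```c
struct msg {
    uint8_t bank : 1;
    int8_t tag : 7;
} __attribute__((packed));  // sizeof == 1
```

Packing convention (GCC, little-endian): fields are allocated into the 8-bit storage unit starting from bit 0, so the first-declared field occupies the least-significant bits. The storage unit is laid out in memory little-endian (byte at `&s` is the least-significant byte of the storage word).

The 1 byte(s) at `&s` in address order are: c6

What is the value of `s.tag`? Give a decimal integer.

[0]=0xc6 (little-endian) → word 0xc6
bank:1 @ bit 0 → (0xc6>>0)&0x1 = 0x0
tag:7 @ bit 1 → (0xc6>>1)&0x7f = 0x63  ←
tag signed 7b, MSB=1: 99 - 128 = -29

-29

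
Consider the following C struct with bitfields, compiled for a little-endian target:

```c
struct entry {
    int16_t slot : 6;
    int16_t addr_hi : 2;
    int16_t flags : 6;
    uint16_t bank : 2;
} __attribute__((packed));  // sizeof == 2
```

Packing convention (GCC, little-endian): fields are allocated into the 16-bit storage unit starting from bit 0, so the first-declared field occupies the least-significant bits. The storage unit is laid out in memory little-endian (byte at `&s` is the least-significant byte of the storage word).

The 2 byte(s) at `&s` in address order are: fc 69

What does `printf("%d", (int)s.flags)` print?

-23

[0]=0xfc [1]=0x69 (little-endian) → word 0x69fc
slot:6 @ bit 0 → (0x69fc>>0)&0x3f = 0x3c
addr_hi:2 @ bit 6 → (0x69fc>>6)&0x3 = 0x3
flags:6 @ bit 8 → (0x69fc>>8)&0x3f = 0x29  ←
bank:2 @ bit 14 → (0x69fc>>14)&0x3 = 0x1
flags signed 6b, MSB=1: 41 - 64 = -23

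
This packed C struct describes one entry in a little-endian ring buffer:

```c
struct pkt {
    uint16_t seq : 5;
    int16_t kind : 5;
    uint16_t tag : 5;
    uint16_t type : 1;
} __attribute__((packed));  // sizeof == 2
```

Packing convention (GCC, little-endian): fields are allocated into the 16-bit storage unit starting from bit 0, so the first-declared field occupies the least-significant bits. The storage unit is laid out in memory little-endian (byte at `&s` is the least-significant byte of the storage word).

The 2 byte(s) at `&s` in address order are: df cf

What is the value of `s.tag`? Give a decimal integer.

19

[0]=0xdf [1]=0xcf (little-endian) → word 0xcfdf
seq:5 @ bit 0 → (0xcfdf>>0)&0x1f = 0x1f
kind:5 @ bit 5 → (0xcfdf>>5)&0x1f = 0x1e
tag:5 @ bit 10 → (0xcfdf>>10)&0x1f = 0x13  ←
type:1 @ bit 15 → (0xcfdf>>15)&0x1 = 0x1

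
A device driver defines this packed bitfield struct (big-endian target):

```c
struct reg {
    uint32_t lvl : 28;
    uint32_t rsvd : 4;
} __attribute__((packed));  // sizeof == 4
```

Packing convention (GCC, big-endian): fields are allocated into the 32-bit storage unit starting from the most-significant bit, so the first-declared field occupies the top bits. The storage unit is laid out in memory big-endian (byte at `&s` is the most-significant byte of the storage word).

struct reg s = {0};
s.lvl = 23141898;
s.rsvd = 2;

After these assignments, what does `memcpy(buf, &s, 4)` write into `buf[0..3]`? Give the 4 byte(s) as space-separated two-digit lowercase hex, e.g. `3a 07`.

16 11 e0 a2

lvl (28b) val=23141898 bits=0x1611e0a at bit 4: 0x1611e0a0
rsvd (4b) val=2 bits=0x2 at bit 0: 0x1611e0a2
word = 0x1611e0a2 → big-endian bytes:
  [0]=0x16  [1]=0x11  [2]=0xe0  [3]=0xa2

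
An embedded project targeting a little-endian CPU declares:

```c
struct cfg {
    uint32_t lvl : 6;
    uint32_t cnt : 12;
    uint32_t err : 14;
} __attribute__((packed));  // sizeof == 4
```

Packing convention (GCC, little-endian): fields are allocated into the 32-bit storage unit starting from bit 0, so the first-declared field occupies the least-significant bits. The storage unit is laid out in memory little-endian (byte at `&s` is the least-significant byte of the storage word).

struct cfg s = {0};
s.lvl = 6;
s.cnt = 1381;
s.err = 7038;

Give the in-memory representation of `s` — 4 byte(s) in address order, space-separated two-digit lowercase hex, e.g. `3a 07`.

lvl (6b) val=6 bits=0x6 at bit 0: 0x00000006
cnt (12b) val=1381 bits=0x565 at bit 6: 0x00015946
err (14b) val=7038 bits=0x1b7e at bit 18: 0x6df95946
word = 0x6df95946 → little-endian bytes:
  [0]=0x46  [1]=0x59  [2]=0xf9  [3]=0x6d

46 59 f9 6d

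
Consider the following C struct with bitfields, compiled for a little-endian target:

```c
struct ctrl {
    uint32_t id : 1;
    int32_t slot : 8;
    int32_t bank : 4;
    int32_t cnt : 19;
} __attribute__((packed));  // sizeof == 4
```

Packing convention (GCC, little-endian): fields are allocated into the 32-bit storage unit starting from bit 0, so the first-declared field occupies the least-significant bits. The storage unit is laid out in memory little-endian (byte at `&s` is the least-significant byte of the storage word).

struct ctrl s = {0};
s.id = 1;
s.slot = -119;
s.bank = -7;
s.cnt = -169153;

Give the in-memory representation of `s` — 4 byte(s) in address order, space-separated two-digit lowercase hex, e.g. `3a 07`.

13 f3 67 ad

id:1 = 1 → 0x1 << 0 → word 0x00000001
slot:8 = -119 → 0x89 << 1 → word 0x00000113
bank:4 = -7 → 0x9 << 9 → word 0x00001313
cnt:19 = -169153 → 0x56b3f << 13 → word 0xad67f313
word = 0xad67f313 → little-endian bytes:
  [0]=0x13  [1]=0xf3  [2]=0x67  [3]=0xad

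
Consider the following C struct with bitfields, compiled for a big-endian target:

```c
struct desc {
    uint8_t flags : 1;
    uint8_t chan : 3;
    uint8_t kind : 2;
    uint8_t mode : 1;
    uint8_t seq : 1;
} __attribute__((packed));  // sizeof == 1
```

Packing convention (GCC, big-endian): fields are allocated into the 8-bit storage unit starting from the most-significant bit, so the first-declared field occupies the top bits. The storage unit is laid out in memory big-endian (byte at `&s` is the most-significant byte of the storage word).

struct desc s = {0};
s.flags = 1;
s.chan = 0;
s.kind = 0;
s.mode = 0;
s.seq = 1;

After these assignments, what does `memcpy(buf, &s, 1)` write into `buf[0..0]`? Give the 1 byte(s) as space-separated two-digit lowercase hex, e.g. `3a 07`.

81

flags (1b) val=1 bits=0x1 at bit 7: 0x80
chan (3b) val=0 bits=0x0 at bit 4: 0x80
kind (2b) val=0 bits=0x0 at bit 2: 0x80
mode (1b) val=0 bits=0x0 at bit 1: 0x80
seq (1b) val=1 bits=0x1 at bit 0: 0x81
word = 0x81 → big-endian bytes:
  [0]=0x81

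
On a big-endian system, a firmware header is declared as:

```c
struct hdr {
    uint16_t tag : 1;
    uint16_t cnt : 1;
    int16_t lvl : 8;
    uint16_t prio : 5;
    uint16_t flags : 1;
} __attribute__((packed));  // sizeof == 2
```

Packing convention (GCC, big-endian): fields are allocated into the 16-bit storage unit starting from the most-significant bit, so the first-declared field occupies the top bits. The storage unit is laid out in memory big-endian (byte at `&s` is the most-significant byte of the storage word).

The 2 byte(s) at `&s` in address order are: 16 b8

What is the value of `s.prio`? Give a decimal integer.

[0]=0x16 [1]=0xb8 (big-endian) → word 0x16b8
tag [15+:1] = (word>>15) & 0x1 = 0
cnt [14+:1] = (word>>14) & 0x1 = 0
lvl [6+:8] = (word>>6) & 0xff = 90
prio [1+:5] = (word>>1) & 0x1f = 28  ←
flags [0+:1] = (word>>0) & 0x1 = 0

28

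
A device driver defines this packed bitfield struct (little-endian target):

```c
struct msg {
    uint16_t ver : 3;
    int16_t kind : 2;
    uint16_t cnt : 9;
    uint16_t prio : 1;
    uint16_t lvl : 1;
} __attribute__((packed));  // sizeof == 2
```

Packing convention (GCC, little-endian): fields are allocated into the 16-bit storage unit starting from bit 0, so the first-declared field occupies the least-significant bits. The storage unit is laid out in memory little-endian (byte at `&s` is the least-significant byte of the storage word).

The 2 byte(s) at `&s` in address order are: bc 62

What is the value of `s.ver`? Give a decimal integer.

[0]=0xbc [1]=0x62 (little-endian) → word 0x62bc
ver:3 @ bit 0 → (0x62bc>>0)&0x7 = 0x4  ←
kind:2 @ bit 3 → (0x62bc>>3)&0x3 = 0x3
cnt:9 @ bit 5 → (0x62bc>>5)&0x1ff = 0x115
prio:1 @ bit 14 → (0x62bc>>14)&0x1 = 0x1
lvl:1 @ bit 15 → (0x62bc>>15)&0x1 = 0x0

4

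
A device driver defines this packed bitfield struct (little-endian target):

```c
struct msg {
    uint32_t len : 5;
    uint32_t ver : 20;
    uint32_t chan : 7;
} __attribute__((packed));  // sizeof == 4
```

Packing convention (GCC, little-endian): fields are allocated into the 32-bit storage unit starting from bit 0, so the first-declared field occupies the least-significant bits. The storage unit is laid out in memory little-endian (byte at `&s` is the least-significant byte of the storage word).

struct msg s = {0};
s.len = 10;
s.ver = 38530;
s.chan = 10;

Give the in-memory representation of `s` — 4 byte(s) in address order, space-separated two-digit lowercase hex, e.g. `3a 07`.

4a d0 12 14

len:5 = 10 → 0xa << 0 → word 0x0000000a
ver:20 = 38530 → 0x9682 << 5 → word 0x0012d04a
chan:7 = 10 → 0xa << 25 → word 0x1412d04a
word = 0x1412d04a → little-endian bytes:
  [0]=0x4a  [1]=0xd0  [2]=0x12  [3]=0x14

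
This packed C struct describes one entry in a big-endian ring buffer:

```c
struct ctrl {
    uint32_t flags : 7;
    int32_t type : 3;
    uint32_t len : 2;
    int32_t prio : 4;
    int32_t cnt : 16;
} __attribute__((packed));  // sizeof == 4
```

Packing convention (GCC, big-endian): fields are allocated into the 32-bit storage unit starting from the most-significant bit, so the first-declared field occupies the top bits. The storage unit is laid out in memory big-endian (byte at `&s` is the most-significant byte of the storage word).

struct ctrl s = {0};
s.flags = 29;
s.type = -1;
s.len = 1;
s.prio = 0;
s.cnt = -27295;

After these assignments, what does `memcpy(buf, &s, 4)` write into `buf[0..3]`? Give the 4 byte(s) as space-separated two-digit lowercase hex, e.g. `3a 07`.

3b d0 95 61

flags:7 = 29 → 0x1d << 25 → word 0x3a000000
type:3 = -1 → 0x7 << 22 → word 0x3bc00000
len:2 = 1 → 0x1 << 20 → word 0x3bd00000
prio:4 = 0 → 0x0 << 16 → word 0x3bd00000
cnt:16 = -27295 → 0x9561 << 0 → word 0x3bd09561
word = 0x3bd09561 → big-endian bytes:
  [0]=0x3b  [1]=0xd0  [2]=0x95  [3]=0x61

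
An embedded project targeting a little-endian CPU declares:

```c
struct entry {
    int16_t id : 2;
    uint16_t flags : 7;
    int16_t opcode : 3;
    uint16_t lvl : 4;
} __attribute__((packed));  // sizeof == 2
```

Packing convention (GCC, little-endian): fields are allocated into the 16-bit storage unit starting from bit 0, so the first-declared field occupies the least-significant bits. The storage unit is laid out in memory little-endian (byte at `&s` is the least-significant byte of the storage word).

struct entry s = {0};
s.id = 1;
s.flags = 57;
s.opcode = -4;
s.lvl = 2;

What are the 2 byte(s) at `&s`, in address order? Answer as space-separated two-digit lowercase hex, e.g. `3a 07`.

e5 28

id (2b) val=1 bits=0x1 at bit 0: 0x0001
flags (7b) val=57 bits=0x39 at bit 2: 0x00e5
opcode (3b) val=-4 bits=0x4 at bit 9: 0x08e5
lvl (4b) val=2 bits=0x2 at bit 12: 0x28e5
word = 0x28e5 → little-endian bytes:
  [0]=0xe5  [1]=0x28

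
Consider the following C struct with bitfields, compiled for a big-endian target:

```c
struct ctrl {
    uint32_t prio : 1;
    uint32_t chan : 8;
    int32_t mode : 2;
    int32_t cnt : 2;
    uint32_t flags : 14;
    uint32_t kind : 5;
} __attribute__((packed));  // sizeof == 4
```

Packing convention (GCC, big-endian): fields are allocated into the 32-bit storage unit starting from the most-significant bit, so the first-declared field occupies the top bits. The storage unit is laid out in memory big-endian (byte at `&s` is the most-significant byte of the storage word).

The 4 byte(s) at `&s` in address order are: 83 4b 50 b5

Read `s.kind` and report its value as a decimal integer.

[0]=0x83 [1]=0x4b [2]=0x50 [3]=0xb5 (big-endian) → word 0x834b50b5
prio:1 @ bit 31 → (0x834b50b5>>31)&0x1 = 0x1
chan:8 @ bit 23 → (0x834b50b5>>23)&0xff = 0x6
mode:2 @ bit 21 → (0x834b50b5>>21)&0x3 = 0x2
cnt:2 @ bit 19 → (0x834b50b5>>19)&0x3 = 0x1
flags:14 @ bit 5 → (0x834b50b5>>5)&0x3fff = 0x1a85
kind:5 @ bit 0 → (0x834b50b5>>0)&0x1f = 0x15  ←

21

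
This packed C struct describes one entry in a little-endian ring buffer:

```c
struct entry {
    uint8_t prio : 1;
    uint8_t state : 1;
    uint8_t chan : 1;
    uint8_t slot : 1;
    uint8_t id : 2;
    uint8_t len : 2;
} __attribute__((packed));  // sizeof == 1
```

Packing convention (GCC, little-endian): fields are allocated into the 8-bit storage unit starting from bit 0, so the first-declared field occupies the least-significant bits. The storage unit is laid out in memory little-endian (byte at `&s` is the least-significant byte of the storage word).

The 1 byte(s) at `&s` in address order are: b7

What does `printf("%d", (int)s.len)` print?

[0]=0xb7 (little-endian) → word 0xb7
prio [0+:1] = (word>>0) & 0x1 = 1
state [1+:1] = (word>>1) & 0x1 = 1
chan [2+:1] = (word>>2) & 0x1 = 1
slot [3+:1] = (word>>3) & 0x1 = 0
id [4+:2] = (word>>4) & 0x3 = 3
len [6+:2] = (word>>6) & 0x3 = 2  ←

2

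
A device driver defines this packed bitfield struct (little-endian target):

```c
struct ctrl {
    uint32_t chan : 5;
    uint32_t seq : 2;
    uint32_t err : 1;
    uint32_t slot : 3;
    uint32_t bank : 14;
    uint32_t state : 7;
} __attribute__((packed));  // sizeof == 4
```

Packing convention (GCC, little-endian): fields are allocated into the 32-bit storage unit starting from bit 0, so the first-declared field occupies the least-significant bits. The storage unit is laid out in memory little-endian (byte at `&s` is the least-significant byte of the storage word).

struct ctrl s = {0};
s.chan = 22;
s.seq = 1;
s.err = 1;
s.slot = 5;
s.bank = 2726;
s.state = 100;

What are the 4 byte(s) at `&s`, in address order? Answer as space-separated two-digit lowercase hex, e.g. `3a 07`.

b6 35 55 c8

chan (5b) val=22 bits=0x16 at bit 0: 0x00000016
seq (2b) val=1 bits=0x1 at bit 5: 0x00000036
err (1b) val=1 bits=0x1 at bit 7: 0x000000b6
slot (3b) val=5 bits=0x5 at bit 8: 0x000005b6
bank (14b) val=2726 bits=0xaa6 at bit 11: 0x005535b6
state (7b) val=100 bits=0x64 at bit 25: 0xc85535b6
word = 0xc85535b6 → little-endian bytes:
  [0]=0xb6  [1]=0x35  [2]=0x55  [3]=0xc8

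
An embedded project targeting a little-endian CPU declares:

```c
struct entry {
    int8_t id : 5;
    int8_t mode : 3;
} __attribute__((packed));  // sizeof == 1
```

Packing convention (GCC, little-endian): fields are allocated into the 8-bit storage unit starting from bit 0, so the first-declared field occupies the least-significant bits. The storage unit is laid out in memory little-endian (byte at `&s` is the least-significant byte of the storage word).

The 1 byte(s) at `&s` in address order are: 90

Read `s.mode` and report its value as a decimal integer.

-4

[0]=0x90 (little-endian) → word 0x90
id:5 @ bit 0 → (0x90>>0)&0x1f = 0x10
mode:3 @ bit 5 → (0x90>>5)&0x7 = 0x4  ←
mode signed 3b, MSB=1: 4 - 8 = -4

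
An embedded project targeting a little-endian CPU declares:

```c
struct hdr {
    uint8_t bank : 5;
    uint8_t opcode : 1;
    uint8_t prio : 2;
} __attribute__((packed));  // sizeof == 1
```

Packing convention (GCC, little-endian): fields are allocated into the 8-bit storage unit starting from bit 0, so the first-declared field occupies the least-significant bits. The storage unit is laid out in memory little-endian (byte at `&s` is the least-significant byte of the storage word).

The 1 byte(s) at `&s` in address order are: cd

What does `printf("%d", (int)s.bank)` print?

[0]=0xcd (little-endian) → word 0xcd
bank:5 @ bit 0 → (0xcd>>0)&0x1f = 0xd  ←
opcode:1 @ bit 5 → (0xcd>>5)&0x1 = 0x0
prio:2 @ bit 6 → (0xcd>>6)&0x3 = 0x3

13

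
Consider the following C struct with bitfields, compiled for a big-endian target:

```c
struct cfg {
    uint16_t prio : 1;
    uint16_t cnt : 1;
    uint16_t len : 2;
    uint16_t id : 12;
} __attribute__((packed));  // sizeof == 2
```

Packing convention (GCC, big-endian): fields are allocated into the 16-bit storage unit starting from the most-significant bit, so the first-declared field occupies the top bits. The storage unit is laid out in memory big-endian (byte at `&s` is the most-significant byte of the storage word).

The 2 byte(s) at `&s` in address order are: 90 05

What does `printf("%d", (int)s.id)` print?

5

[0]=0x90 [1]=0x05 (big-endian) → word 0x9005
prio:1 @ bit 15 → (0x9005>>15)&0x1 = 0x1
cnt:1 @ bit 14 → (0x9005>>14)&0x1 = 0x0
len:2 @ bit 12 → (0x9005>>12)&0x3 = 0x1
id:12 @ bit 0 → (0x9005>>0)&0xfff = 0x5  ←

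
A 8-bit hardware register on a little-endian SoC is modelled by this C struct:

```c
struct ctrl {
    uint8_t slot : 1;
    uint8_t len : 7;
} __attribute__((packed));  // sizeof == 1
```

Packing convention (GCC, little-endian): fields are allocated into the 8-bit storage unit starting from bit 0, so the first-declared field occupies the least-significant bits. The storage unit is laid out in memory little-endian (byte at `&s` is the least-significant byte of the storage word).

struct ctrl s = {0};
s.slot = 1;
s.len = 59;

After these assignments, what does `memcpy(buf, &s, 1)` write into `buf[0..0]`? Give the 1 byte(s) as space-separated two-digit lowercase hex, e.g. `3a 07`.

77

slot (1b) val=1 bits=0x1 at bit 0: 0x01
len (7b) val=59 bits=0x3b at bit 1: 0x77
word = 0x77 → little-endian bytes:
  [0]=0x77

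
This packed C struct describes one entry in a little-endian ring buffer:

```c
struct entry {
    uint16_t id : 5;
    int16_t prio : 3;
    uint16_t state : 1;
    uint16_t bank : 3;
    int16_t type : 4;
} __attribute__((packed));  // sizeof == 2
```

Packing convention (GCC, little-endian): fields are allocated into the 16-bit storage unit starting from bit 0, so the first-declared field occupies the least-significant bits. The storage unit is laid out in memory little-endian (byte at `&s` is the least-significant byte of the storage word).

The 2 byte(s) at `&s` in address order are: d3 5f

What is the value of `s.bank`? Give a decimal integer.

7

[0]=0xd3 [1]=0x5f (little-endian) → word 0x5fd3
id:5 @ bit 0 → (0x5fd3>>0)&0x1f = 0x13
prio:3 @ bit 5 → (0x5fd3>>5)&0x7 = 0x6
state:1 @ bit 8 → (0x5fd3>>8)&0x1 = 0x1
bank:3 @ bit 9 → (0x5fd3>>9)&0x7 = 0x7  ←
type:4 @ bit 12 → (0x5fd3>>12)&0xf = 0x5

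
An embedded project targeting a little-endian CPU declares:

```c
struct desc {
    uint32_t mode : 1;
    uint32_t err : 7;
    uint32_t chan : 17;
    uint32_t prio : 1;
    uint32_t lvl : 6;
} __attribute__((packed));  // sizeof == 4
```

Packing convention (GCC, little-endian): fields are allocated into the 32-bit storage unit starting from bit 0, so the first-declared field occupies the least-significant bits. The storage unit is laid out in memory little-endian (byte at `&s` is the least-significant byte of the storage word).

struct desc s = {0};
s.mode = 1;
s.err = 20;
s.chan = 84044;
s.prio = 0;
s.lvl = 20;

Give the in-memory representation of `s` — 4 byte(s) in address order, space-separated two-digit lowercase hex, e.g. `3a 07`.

29 4c 48 51

mode:1 = 1 → 0x1 << 0 → word 0x00000001
err:7 = 20 → 0x14 << 1 → word 0x00000029
chan:17 = 84044 → 0x1484c << 8 → word 0x01484c29
prio:1 = 0 → 0x0 << 25 → word 0x01484c29
lvl:6 = 20 → 0x14 << 26 → word 0x51484c29
word = 0x51484c29 → little-endian bytes:
  [0]=0x29  [1]=0x4c  [2]=0x48  [3]=0x51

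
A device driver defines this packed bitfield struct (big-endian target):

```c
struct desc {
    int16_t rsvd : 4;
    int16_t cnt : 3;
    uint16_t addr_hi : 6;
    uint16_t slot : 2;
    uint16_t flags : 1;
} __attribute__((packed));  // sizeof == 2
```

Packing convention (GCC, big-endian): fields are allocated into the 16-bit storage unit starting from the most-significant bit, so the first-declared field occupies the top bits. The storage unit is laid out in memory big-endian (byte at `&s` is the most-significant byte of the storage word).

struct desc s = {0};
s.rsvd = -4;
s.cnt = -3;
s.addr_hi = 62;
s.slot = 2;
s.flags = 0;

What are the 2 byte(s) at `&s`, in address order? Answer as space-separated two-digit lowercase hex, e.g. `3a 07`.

[12+:4] rsvd=-4 & 0xf = 0xc; word=0xc000
[9+:3] cnt=-3 & 0x7 = 0x5; word=0xca00
[3+:6] addr_hi=62 & 0x3f = 0x3e; word=0xcbf0
[1+:2] slot=2 & 0x3 = 0x2; word=0xcbf4
[0+:1] flags=0 & 0x1 = 0x0; word=0xcbf4
word = 0xcbf4 → big-endian bytes:
  [0]=0xcb  [1]=0xf4

cb f4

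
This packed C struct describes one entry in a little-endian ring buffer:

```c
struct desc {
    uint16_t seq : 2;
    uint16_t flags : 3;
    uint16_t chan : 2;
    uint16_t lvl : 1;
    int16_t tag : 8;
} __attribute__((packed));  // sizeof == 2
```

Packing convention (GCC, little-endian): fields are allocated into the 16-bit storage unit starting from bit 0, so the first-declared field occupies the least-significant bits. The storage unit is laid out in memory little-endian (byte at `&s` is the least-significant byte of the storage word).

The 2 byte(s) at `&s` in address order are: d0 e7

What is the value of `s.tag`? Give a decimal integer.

-25

[0]=0xd0 [1]=0xe7 (little-endian) → word 0xe7d0
seq:2 @ bit 0 → (0xe7d0>>0)&0x3 = 0x0
flags:3 @ bit 2 → (0xe7d0>>2)&0x7 = 0x4
chan:2 @ bit 5 → (0xe7d0>>5)&0x3 = 0x2
lvl:1 @ bit 7 → (0xe7d0>>7)&0x1 = 0x1
tag:8 @ bit 8 → (0xe7d0>>8)&0xff = 0xe7  ←
tag signed 8b, MSB=1: 231 - 256 = -25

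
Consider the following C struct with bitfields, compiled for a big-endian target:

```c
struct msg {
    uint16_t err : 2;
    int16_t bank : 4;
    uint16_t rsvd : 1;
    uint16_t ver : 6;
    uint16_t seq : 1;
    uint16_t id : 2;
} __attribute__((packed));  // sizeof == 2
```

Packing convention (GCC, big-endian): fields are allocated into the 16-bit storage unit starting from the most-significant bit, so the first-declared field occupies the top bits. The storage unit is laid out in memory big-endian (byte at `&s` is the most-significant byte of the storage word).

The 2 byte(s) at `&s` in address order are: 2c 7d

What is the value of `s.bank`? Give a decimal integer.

-5

[0]=0x2c [1]=0x7d (big-endian) → word 0x2c7d
err:2 @ bit 14 → (0x2c7d>>14)&0x3 = 0x0
bank:4 @ bit 10 → (0x2c7d>>10)&0xf = 0xb  ←
rsvd:1 @ bit 9 → (0x2c7d>>9)&0x1 = 0x0
ver:6 @ bit 3 → (0x2c7d>>3)&0x3f = 0xf
seq:1 @ bit 2 → (0x2c7d>>2)&0x1 = 0x1
id:2 @ bit 0 → (0x2c7d>>0)&0x3 = 0x1
bank signed 4b, MSB=1: 11 - 16 = -5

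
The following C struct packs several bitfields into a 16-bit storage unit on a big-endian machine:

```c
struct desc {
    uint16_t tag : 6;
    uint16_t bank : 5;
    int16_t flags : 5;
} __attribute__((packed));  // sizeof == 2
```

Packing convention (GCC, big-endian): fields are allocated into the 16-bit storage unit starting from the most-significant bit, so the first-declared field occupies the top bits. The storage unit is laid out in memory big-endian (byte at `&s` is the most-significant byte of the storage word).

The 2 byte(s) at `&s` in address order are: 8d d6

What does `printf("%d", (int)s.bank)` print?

14

[0]=0x8d [1]=0xd6 (big-endian) → word 0x8dd6
tag [10+:6] = (word>>10) & 0x3f = 35
bank [5+:5] = (word>>5) & 0x1f = 14  ←
flags [0+:5] = (word>>0) & 0x1f = 22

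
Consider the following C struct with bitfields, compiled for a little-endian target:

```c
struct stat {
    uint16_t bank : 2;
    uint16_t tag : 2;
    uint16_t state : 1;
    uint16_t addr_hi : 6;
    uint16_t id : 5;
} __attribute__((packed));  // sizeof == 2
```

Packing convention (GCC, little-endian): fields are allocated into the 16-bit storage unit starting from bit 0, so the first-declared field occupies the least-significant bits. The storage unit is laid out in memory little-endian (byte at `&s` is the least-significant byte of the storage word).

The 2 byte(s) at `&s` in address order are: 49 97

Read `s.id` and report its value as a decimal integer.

[0]=0x49 [1]=0x97 (little-endian) → word 0x9749
bank [0+:2] = (word>>0) & 0x3 = 1
tag [2+:2] = (word>>2) & 0x3 = 2
state [4+:1] = (word>>4) & 0x1 = 0
addr_hi [5+:6] = (word>>5) & 0x3f = 58
id [11+:5] = (word>>11) & 0x1f = 18  ←

18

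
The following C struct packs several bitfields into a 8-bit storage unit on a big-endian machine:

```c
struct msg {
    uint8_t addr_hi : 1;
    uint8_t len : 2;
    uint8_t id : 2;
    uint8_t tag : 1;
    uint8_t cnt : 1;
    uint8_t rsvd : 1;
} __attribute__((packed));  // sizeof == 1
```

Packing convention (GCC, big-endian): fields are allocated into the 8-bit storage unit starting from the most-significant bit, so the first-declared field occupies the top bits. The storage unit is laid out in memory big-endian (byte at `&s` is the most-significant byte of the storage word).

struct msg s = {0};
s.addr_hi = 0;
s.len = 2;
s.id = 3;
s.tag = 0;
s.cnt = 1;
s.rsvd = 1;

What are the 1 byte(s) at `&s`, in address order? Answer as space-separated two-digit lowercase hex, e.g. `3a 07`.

5b

addr_hi (1b) val=0 bits=0x0 at bit 7: 0x00
len (2b) val=2 bits=0x2 at bit 5: 0x40
id (2b) val=3 bits=0x3 at bit 3: 0x58
tag (1b) val=0 bits=0x0 at bit 2: 0x58
cnt (1b) val=1 bits=0x1 at bit 1: 0x5a
rsvd (1b) val=1 bits=0x1 at bit 0: 0x5b
word = 0x5b → big-endian bytes:
  [0]=0x5b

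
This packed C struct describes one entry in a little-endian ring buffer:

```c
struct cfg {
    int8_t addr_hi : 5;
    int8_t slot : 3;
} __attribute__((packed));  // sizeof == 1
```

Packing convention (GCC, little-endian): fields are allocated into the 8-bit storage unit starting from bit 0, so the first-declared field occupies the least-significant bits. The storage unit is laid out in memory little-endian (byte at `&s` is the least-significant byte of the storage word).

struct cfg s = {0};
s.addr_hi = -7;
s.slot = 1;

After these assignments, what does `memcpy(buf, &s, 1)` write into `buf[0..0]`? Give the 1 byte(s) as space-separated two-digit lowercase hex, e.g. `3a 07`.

39

addr_hi:5 = -7 → 0x19 << 0 → word 0x19
slot:3 = 1 → 0x1 << 5 → word 0x39
word = 0x39 → little-endian bytes:
  [0]=0x39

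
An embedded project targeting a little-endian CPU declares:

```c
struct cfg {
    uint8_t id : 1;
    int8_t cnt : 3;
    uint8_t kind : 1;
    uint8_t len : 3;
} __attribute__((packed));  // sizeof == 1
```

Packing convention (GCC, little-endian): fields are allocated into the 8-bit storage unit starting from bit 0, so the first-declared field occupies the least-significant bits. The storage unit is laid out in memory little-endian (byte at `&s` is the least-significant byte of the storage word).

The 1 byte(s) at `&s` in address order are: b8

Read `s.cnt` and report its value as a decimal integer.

[0]=0xb8 (little-endian) → word 0xb8
id:1 @ bit 0 → (0xb8>>0)&0x1 = 0x0
cnt:3 @ bit 1 → (0xb8>>1)&0x7 = 0x4  ←
kind:1 @ bit 4 → (0xb8>>4)&0x1 = 0x1
len:3 @ bit 5 → (0xb8>>5)&0x7 = 0x5
cnt signed 3b, MSB=1: 4 - 8 = -4

-4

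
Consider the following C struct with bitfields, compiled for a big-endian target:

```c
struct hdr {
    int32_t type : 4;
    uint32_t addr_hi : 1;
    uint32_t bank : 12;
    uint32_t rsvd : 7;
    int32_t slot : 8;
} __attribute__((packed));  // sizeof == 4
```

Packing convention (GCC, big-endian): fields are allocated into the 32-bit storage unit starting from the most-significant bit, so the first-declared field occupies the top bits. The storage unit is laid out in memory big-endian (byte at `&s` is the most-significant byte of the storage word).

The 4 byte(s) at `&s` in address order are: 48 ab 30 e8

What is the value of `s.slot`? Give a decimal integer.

[0]=0x48 [1]=0xab [2]=0x30 [3]=0xe8 (big-endian) → word 0x48ab30e8
type:4 @ bit 28 → (0x48ab30e8>>28)&0xf = 0x4
addr_hi:1 @ bit 27 → (0x48ab30e8>>27)&0x1 = 0x1
bank:12 @ bit 15 → (0x48ab30e8>>15)&0xfff = 0x156
rsvd:7 @ bit 8 → (0x48ab30e8>>8)&0x7f = 0x30
slot:8 @ bit 0 → (0x48ab30e8>>0)&0xff = 0xe8  ←
slot signed 8b, MSB=1: 232 - 256 = -24

-24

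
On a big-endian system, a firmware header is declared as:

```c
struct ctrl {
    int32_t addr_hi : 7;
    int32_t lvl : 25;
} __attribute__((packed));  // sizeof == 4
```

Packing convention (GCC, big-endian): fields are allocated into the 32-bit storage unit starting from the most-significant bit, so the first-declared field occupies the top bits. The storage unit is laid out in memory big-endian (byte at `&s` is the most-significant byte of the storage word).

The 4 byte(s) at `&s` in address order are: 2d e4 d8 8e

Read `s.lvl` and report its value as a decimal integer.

[0]=0x2d [1]=0xe4 [2]=0xd8 [3]=0x8e (big-endian) → word 0x2de4d88e
addr_hi [25+:7] = (word>>25) & 0x7f = 22
lvl [0+:25] = (word>>0) & 0x1ffffff = 31774862  ←
lvl signed 25b, MSB=1: 31774862 - 33554432 = -1779570

-1779570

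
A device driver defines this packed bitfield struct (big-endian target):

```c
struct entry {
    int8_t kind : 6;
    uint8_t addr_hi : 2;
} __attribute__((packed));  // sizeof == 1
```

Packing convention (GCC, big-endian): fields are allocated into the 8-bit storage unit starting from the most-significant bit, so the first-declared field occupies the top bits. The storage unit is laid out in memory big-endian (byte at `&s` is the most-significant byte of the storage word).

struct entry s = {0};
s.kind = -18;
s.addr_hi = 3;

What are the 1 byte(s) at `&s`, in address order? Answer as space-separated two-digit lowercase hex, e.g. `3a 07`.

bb

[2+:6] kind=-18 & 0x3f = 0x2e; word=0xb8
[0+:2] addr_hi=3 & 0x3 = 0x3; word=0xbb
word = 0xbb → big-endian bytes:
  [0]=0xbb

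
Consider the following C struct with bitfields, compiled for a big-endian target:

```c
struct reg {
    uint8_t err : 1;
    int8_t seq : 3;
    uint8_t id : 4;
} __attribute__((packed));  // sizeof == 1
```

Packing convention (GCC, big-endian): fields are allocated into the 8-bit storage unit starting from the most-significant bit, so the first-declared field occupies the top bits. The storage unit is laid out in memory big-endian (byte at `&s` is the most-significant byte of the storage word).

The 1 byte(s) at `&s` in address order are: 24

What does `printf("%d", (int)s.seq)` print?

[0]=0x24 (big-endian) → word 0x24
err [7+:1] = (word>>7) & 0x1 = 0
seq [4+:3] = (word>>4) & 0x7 = 2  ←
id [0+:4] = (word>>0) & 0xf = 4
seq signed 3b, MSB=0: value = 2

2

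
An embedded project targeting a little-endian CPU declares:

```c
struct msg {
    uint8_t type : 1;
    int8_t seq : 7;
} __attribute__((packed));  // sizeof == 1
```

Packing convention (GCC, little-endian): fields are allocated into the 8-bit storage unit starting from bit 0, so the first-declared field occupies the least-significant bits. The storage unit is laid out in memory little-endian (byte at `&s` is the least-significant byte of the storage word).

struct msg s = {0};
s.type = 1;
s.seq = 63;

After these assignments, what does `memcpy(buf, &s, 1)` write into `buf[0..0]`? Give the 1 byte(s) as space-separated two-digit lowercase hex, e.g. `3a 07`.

7f

[0+:1] type=1 & 0x1 = 0x1; word=0x01
[1+:7] seq=63 & 0x7f = 0x3f; word=0x7f
word = 0x7f → little-endian bytes:
  [0]=0x7f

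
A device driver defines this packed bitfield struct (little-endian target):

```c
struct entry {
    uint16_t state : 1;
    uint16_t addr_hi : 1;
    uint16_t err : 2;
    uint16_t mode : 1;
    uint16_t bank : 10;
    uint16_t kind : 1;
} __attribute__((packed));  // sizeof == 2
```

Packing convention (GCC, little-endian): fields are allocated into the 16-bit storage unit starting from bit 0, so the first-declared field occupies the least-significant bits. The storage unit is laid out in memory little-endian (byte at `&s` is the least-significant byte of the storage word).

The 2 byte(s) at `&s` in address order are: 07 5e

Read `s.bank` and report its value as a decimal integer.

752

[0]=0x07 [1]=0x5e (little-endian) → word 0x5e07
state [0+:1] = (word>>0) & 0x1 = 1
addr_hi [1+:1] = (word>>1) & 0x1 = 1
err [2+:2] = (word>>2) & 0x3 = 1
mode [4+:1] = (word>>4) & 0x1 = 0
bank [5+:10] = (word>>5) & 0x3ff = 752  ←
kind [15+:1] = (word>>15) & 0x1 = 0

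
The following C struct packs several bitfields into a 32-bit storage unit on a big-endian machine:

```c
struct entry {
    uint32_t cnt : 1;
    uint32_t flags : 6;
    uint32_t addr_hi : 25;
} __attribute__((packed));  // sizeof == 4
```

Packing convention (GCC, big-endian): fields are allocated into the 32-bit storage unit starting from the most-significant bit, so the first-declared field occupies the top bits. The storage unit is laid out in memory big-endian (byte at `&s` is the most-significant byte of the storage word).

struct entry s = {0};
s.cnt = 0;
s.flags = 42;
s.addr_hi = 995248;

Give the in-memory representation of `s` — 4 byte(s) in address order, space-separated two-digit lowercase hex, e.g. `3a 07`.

[31+:1] cnt=0 & 0x1 = 0x0; word=0x00000000
[25+:6] flags=42 & 0x3f = 0x2a; word=0x54000000
[0+:25] addr_hi=995248 & 0x1ffffff = 0xf2fb0; word=0x540f2fb0
word = 0x540f2fb0 → big-endian bytes:
  [0]=0x54  [1]=0x0f  [2]=0x2f  [3]=0xb0

54 0f 2f b0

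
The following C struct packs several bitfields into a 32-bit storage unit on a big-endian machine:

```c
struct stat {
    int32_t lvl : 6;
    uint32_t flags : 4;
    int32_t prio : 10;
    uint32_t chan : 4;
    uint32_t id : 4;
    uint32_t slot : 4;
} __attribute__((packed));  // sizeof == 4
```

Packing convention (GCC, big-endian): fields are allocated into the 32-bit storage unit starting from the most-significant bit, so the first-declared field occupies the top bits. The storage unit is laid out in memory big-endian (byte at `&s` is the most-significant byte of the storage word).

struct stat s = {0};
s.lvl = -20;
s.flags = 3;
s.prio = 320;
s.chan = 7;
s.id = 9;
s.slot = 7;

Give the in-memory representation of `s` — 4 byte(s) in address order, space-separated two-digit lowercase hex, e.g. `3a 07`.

lvl (6b) val=-20 bits=0x2c at bit 26: 0xb0000000
flags (4b) val=3 bits=0x3 at bit 22: 0xb0c00000
prio (10b) val=320 bits=0x140 at bit 12: 0xb0d40000
chan (4b) val=7 bits=0x7 at bit 8: 0xb0d40700
id (4b) val=9 bits=0x9 at bit 4: 0xb0d40790
slot (4b) val=7 bits=0x7 at bit 0: 0xb0d40797
word = 0xb0d40797 → big-endian bytes:
  [0]=0xb0  [1]=0xd4  [2]=0x07  [3]=0x97

b0 d4 07 97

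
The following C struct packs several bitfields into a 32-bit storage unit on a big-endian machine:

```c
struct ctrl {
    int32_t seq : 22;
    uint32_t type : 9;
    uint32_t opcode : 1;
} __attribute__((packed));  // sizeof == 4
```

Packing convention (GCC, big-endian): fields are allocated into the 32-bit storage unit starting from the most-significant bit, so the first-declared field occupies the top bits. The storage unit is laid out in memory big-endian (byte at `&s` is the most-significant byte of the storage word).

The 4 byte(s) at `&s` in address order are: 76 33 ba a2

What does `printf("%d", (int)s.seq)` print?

1936622

[0]=0x76 [1]=0x33 [2]=0xba [3]=0xa2 (big-endian) → word 0x7633baa2
seq [10+:22] = (word>>10) & 0x3fffff = 1936622  ←
type [1+:9] = (word>>1) & 0x1ff = 337
opcode [0+:1] = (word>>0) & 0x1 = 0
seq signed 22b, MSB=0: value = 1936622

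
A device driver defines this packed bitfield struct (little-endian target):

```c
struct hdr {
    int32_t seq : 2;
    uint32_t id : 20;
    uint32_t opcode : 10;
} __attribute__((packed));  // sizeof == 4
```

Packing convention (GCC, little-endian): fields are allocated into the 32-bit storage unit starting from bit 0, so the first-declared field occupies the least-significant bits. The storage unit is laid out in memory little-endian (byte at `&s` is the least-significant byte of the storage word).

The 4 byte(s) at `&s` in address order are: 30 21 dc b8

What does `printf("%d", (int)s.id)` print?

460876

[0]=0x30 [1]=0x21 [2]=0xdc [3]=0xb8 (little-endian) → word 0xb8dc2130
seq [0+:2] = (word>>0) & 0x3 = 0
id [2+:20] = (word>>2) & 0xfffff = 460876  ←
opcode [22+:10] = (word>>22) & 0x3ff = 739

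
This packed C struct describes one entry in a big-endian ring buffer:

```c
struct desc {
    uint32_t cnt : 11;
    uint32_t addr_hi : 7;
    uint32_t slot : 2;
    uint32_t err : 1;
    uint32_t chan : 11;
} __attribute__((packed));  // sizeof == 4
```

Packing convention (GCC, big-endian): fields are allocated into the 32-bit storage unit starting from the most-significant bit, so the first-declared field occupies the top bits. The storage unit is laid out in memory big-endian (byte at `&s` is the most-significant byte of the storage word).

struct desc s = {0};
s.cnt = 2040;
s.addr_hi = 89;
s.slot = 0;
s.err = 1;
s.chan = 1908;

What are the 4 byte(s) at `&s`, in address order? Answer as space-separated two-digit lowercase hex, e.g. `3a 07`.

cnt (11b) val=2040 bits=0x7f8 at bit 21: 0xff000000
addr_hi (7b) val=89 bits=0x59 at bit 14: 0xff164000
slot (2b) val=0 bits=0x0 at bit 12: 0xff164000
err (1b) val=1 bits=0x1 at bit 11: 0xff164800
chan (11b) val=1908 bits=0x774 at bit 0: 0xff164f74
word = 0xff164f74 → big-endian bytes:
  [0]=0xff  [1]=0x16  [2]=0x4f  [3]=0x74

ff 16 4f 74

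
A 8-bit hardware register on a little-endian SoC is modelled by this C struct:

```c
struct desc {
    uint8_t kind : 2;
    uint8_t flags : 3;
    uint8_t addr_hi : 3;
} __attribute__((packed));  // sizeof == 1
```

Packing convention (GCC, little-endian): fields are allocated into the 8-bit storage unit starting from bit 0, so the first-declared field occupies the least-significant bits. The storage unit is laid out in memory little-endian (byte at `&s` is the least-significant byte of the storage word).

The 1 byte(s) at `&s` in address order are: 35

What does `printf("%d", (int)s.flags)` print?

5

[0]=0x35 (little-endian) → word 0x35
kind:2 @ bit 0 → (0x35>>0)&0x3 = 0x1
flags:3 @ bit 2 → (0x35>>2)&0x7 = 0x5  ←
addr_hi:3 @ bit 5 → (0x35>>5)&0x7 = 0x1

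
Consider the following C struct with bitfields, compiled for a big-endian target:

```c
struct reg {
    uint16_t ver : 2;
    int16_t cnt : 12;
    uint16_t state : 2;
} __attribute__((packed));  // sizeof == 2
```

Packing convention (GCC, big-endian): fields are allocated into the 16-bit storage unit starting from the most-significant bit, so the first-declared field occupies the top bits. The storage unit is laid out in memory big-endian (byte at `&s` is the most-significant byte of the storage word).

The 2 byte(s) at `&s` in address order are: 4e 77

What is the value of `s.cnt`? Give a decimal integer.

925

[0]=0x4e [1]=0x77 (big-endian) → word 0x4e77
ver:2 @ bit 14 → (0x4e77>>14)&0x3 = 0x1
cnt:12 @ bit 2 → (0x4e77>>2)&0xfff = 0x39d  ←
state:2 @ bit 0 → (0x4e77>>0)&0x3 = 0x3
cnt signed 12b, MSB=0: value = 925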